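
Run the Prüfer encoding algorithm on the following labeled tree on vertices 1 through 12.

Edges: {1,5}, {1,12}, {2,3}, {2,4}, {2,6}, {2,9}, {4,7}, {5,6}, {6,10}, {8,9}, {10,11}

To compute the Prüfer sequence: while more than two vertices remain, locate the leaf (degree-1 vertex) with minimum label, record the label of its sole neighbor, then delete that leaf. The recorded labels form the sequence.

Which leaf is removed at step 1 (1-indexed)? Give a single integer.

Answer: 3

Derivation:
Step 1: current leaves = {3,7,8,11,12}. Remove leaf 3 (neighbor: 2).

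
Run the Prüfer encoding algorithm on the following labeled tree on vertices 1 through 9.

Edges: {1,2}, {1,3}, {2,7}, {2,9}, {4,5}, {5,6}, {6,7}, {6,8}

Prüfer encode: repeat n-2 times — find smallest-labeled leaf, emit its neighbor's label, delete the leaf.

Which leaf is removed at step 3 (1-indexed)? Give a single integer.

Step 1: current leaves = {3,4,8,9}. Remove leaf 3 (neighbor: 1).
Step 2: current leaves = {1,4,8,9}. Remove leaf 1 (neighbor: 2).
Step 3: current leaves = {4,8,9}. Remove leaf 4 (neighbor: 5).

Answer: 4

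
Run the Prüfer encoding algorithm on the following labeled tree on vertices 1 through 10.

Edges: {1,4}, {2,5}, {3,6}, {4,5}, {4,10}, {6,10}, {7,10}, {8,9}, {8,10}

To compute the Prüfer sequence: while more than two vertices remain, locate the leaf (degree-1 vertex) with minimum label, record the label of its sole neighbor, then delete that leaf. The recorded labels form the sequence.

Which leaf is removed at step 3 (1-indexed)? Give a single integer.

Answer: 3

Derivation:
Step 1: current leaves = {1,2,3,7,9}. Remove leaf 1 (neighbor: 4).
Step 2: current leaves = {2,3,7,9}. Remove leaf 2 (neighbor: 5).
Step 3: current leaves = {3,5,7,9}. Remove leaf 3 (neighbor: 6).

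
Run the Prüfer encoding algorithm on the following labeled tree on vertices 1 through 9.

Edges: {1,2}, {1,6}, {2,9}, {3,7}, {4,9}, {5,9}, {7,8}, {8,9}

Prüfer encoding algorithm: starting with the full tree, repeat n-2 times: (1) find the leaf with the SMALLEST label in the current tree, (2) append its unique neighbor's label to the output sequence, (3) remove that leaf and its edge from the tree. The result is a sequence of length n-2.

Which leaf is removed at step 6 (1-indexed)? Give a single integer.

Answer: 2

Derivation:
Step 1: current leaves = {3,4,5,6}. Remove leaf 3 (neighbor: 7).
Step 2: current leaves = {4,5,6,7}. Remove leaf 4 (neighbor: 9).
Step 3: current leaves = {5,6,7}. Remove leaf 5 (neighbor: 9).
Step 4: current leaves = {6,7}. Remove leaf 6 (neighbor: 1).
Step 5: current leaves = {1,7}. Remove leaf 1 (neighbor: 2).
Step 6: current leaves = {2,7}. Remove leaf 2 (neighbor: 9).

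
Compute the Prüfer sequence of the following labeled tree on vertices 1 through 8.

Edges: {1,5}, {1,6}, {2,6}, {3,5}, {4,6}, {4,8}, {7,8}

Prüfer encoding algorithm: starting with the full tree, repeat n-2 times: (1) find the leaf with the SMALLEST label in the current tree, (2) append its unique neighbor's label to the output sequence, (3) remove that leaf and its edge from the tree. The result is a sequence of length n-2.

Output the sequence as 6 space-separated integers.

Answer: 6 5 1 6 4 8

Derivation:
Step 1: leaves = {2,3,7}. Remove smallest leaf 2, emit neighbor 6.
Step 2: leaves = {3,7}. Remove smallest leaf 3, emit neighbor 5.
Step 3: leaves = {5,7}. Remove smallest leaf 5, emit neighbor 1.
Step 4: leaves = {1,7}. Remove smallest leaf 1, emit neighbor 6.
Step 5: leaves = {6,7}. Remove smallest leaf 6, emit neighbor 4.
Step 6: leaves = {4,7}. Remove smallest leaf 4, emit neighbor 8.
Done: 2 vertices remain (7, 8). Sequence = [6 5 1 6 4 8]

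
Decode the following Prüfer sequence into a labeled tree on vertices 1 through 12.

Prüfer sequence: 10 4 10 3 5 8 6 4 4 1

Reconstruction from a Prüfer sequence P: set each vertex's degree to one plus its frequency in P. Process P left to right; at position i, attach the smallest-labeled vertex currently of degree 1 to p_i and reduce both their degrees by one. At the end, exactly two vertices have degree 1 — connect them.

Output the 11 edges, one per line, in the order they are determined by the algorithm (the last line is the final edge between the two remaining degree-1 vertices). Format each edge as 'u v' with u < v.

Initial degrees: {1:2, 2:1, 3:2, 4:4, 5:2, 6:2, 7:1, 8:2, 9:1, 10:3, 11:1, 12:1}
Step 1: smallest deg-1 vertex = 2, p_1 = 10. Add edge {2,10}. Now deg[2]=0, deg[10]=2.
Step 2: smallest deg-1 vertex = 7, p_2 = 4. Add edge {4,7}. Now deg[7]=0, deg[4]=3.
Step 3: smallest deg-1 vertex = 9, p_3 = 10. Add edge {9,10}. Now deg[9]=0, deg[10]=1.
Step 4: smallest deg-1 vertex = 10, p_4 = 3. Add edge {3,10}. Now deg[10]=0, deg[3]=1.
Step 5: smallest deg-1 vertex = 3, p_5 = 5. Add edge {3,5}. Now deg[3]=0, deg[5]=1.
Step 6: smallest deg-1 vertex = 5, p_6 = 8. Add edge {5,8}. Now deg[5]=0, deg[8]=1.
Step 7: smallest deg-1 vertex = 8, p_7 = 6. Add edge {6,8}. Now deg[8]=0, deg[6]=1.
Step 8: smallest deg-1 vertex = 6, p_8 = 4. Add edge {4,6}. Now deg[6]=0, deg[4]=2.
Step 9: smallest deg-1 vertex = 11, p_9 = 4. Add edge {4,11}. Now deg[11]=0, deg[4]=1.
Step 10: smallest deg-1 vertex = 4, p_10 = 1. Add edge {1,4}. Now deg[4]=0, deg[1]=1.
Final: two remaining deg-1 vertices are 1, 12. Add edge {1,12}.

Answer: 2 10
4 7
9 10
3 10
3 5
5 8
6 8
4 6
4 11
1 4
1 12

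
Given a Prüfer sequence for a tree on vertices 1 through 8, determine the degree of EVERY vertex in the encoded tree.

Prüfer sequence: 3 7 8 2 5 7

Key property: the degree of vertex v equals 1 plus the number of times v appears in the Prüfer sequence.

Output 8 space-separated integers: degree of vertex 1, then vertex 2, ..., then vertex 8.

p_1 = 3: count[3] becomes 1
p_2 = 7: count[7] becomes 1
p_3 = 8: count[8] becomes 1
p_4 = 2: count[2] becomes 1
p_5 = 5: count[5] becomes 1
p_6 = 7: count[7] becomes 2
Degrees (1 + count): deg[1]=1+0=1, deg[2]=1+1=2, deg[3]=1+1=2, deg[4]=1+0=1, deg[5]=1+1=2, deg[6]=1+0=1, deg[7]=1+2=3, deg[8]=1+1=2

Answer: 1 2 2 1 2 1 3 2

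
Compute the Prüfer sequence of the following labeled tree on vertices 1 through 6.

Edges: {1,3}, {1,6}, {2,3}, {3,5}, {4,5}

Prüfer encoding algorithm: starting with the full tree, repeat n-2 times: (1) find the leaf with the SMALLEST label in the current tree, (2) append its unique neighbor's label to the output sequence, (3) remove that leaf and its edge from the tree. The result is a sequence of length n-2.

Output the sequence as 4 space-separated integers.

Answer: 3 5 3 1

Derivation:
Step 1: leaves = {2,4,6}. Remove smallest leaf 2, emit neighbor 3.
Step 2: leaves = {4,6}. Remove smallest leaf 4, emit neighbor 5.
Step 3: leaves = {5,6}. Remove smallest leaf 5, emit neighbor 3.
Step 4: leaves = {3,6}. Remove smallest leaf 3, emit neighbor 1.
Done: 2 vertices remain (1, 6). Sequence = [3 5 3 1]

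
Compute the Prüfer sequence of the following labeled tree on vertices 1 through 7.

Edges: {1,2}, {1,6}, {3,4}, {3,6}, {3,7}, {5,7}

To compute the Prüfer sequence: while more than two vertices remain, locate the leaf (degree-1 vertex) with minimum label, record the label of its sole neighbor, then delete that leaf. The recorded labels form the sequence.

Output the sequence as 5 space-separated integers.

Answer: 1 6 3 7 3

Derivation:
Step 1: leaves = {2,4,5}. Remove smallest leaf 2, emit neighbor 1.
Step 2: leaves = {1,4,5}. Remove smallest leaf 1, emit neighbor 6.
Step 3: leaves = {4,5,6}. Remove smallest leaf 4, emit neighbor 3.
Step 4: leaves = {5,6}. Remove smallest leaf 5, emit neighbor 7.
Step 5: leaves = {6,7}. Remove smallest leaf 6, emit neighbor 3.
Done: 2 vertices remain (3, 7). Sequence = [1 6 3 7 3]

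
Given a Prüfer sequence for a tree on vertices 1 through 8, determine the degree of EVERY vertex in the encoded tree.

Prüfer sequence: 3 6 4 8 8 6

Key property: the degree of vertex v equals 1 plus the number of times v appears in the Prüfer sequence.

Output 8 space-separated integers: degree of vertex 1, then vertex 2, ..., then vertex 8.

p_1 = 3: count[3] becomes 1
p_2 = 6: count[6] becomes 1
p_3 = 4: count[4] becomes 1
p_4 = 8: count[8] becomes 1
p_5 = 8: count[8] becomes 2
p_6 = 6: count[6] becomes 2
Degrees (1 + count): deg[1]=1+0=1, deg[2]=1+0=1, deg[3]=1+1=2, deg[4]=1+1=2, deg[5]=1+0=1, deg[6]=1+2=3, deg[7]=1+0=1, deg[8]=1+2=3

Answer: 1 1 2 2 1 3 1 3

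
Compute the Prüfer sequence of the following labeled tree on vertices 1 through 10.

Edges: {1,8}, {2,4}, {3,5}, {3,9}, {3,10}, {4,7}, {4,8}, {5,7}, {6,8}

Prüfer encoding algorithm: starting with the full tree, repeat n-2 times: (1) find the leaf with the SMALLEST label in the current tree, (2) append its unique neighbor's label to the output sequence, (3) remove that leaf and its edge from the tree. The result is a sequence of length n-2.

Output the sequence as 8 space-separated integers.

Step 1: leaves = {1,2,6,9,10}. Remove smallest leaf 1, emit neighbor 8.
Step 2: leaves = {2,6,9,10}. Remove smallest leaf 2, emit neighbor 4.
Step 3: leaves = {6,9,10}. Remove smallest leaf 6, emit neighbor 8.
Step 4: leaves = {8,9,10}. Remove smallest leaf 8, emit neighbor 4.
Step 5: leaves = {4,9,10}. Remove smallest leaf 4, emit neighbor 7.
Step 6: leaves = {7,9,10}. Remove smallest leaf 7, emit neighbor 5.
Step 7: leaves = {5,9,10}. Remove smallest leaf 5, emit neighbor 3.
Step 8: leaves = {9,10}. Remove smallest leaf 9, emit neighbor 3.
Done: 2 vertices remain (3, 10). Sequence = [8 4 8 4 7 5 3 3]

Answer: 8 4 8 4 7 5 3 3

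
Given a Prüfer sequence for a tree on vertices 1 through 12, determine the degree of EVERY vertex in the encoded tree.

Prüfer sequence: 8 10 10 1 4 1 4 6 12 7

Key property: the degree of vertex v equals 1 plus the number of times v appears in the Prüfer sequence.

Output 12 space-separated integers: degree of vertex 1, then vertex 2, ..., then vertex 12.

p_1 = 8: count[8] becomes 1
p_2 = 10: count[10] becomes 1
p_3 = 10: count[10] becomes 2
p_4 = 1: count[1] becomes 1
p_5 = 4: count[4] becomes 1
p_6 = 1: count[1] becomes 2
p_7 = 4: count[4] becomes 2
p_8 = 6: count[6] becomes 1
p_9 = 12: count[12] becomes 1
p_10 = 7: count[7] becomes 1
Degrees (1 + count): deg[1]=1+2=3, deg[2]=1+0=1, deg[3]=1+0=1, deg[4]=1+2=3, deg[5]=1+0=1, deg[6]=1+1=2, deg[7]=1+1=2, deg[8]=1+1=2, deg[9]=1+0=1, deg[10]=1+2=3, deg[11]=1+0=1, deg[12]=1+1=2

Answer: 3 1 1 3 1 2 2 2 1 3 1 2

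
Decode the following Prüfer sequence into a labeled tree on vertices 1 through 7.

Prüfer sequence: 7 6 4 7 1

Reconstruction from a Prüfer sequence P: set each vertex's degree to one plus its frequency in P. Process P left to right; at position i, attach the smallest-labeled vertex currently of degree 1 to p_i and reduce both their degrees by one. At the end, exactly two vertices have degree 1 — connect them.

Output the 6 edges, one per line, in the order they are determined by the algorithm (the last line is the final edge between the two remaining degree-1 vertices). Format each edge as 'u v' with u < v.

Answer: 2 7
3 6
4 5
4 7
1 6
1 7

Derivation:
Initial degrees: {1:2, 2:1, 3:1, 4:2, 5:1, 6:2, 7:3}
Step 1: smallest deg-1 vertex = 2, p_1 = 7. Add edge {2,7}. Now deg[2]=0, deg[7]=2.
Step 2: smallest deg-1 vertex = 3, p_2 = 6. Add edge {3,6}. Now deg[3]=0, deg[6]=1.
Step 3: smallest deg-1 vertex = 5, p_3 = 4. Add edge {4,5}. Now deg[5]=0, deg[4]=1.
Step 4: smallest deg-1 vertex = 4, p_4 = 7. Add edge {4,7}. Now deg[4]=0, deg[7]=1.
Step 5: smallest deg-1 vertex = 6, p_5 = 1. Add edge {1,6}. Now deg[6]=0, deg[1]=1.
Final: two remaining deg-1 vertices are 1, 7. Add edge {1,7}.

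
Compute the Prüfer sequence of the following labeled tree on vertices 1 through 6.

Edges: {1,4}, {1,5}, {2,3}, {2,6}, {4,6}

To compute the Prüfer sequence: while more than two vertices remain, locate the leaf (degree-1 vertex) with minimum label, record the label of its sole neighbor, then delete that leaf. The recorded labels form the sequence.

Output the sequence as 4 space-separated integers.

Answer: 2 6 1 4

Derivation:
Step 1: leaves = {3,5}. Remove smallest leaf 3, emit neighbor 2.
Step 2: leaves = {2,5}. Remove smallest leaf 2, emit neighbor 6.
Step 3: leaves = {5,6}. Remove smallest leaf 5, emit neighbor 1.
Step 4: leaves = {1,6}. Remove smallest leaf 1, emit neighbor 4.
Done: 2 vertices remain (4, 6). Sequence = [2 6 1 4]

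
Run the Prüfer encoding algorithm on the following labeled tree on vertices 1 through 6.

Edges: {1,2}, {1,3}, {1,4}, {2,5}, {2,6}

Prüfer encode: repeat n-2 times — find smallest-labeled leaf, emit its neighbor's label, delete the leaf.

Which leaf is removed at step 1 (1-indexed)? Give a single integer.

Answer: 3

Derivation:
Step 1: current leaves = {3,4,5,6}. Remove leaf 3 (neighbor: 1).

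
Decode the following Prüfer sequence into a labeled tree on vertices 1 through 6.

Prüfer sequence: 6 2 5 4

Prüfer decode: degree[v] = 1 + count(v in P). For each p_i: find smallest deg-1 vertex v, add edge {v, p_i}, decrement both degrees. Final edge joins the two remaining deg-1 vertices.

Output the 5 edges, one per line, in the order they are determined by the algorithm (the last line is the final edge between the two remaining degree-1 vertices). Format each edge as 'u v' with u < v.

Answer: 1 6
2 3
2 5
4 5
4 6

Derivation:
Initial degrees: {1:1, 2:2, 3:1, 4:2, 5:2, 6:2}
Step 1: smallest deg-1 vertex = 1, p_1 = 6. Add edge {1,6}. Now deg[1]=0, deg[6]=1.
Step 2: smallest deg-1 vertex = 3, p_2 = 2. Add edge {2,3}. Now deg[3]=0, deg[2]=1.
Step 3: smallest deg-1 vertex = 2, p_3 = 5. Add edge {2,5}. Now deg[2]=0, deg[5]=1.
Step 4: smallest deg-1 vertex = 5, p_4 = 4. Add edge {4,5}. Now deg[5]=0, deg[4]=1.
Final: two remaining deg-1 vertices are 4, 6. Add edge {4,6}.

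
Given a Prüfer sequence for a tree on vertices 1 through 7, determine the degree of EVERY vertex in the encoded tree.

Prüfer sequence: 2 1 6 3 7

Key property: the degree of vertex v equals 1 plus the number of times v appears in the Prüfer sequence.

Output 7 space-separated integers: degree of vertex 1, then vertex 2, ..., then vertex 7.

p_1 = 2: count[2] becomes 1
p_2 = 1: count[1] becomes 1
p_3 = 6: count[6] becomes 1
p_4 = 3: count[3] becomes 1
p_5 = 7: count[7] becomes 1
Degrees (1 + count): deg[1]=1+1=2, deg[2]=1+1=2, deg[3]=1+1=2, deg[4]=1+0=1, deg[5]=1+0=1, deg[6]=1+1=2, deg[7]=1+1=2

Answer: 2 2 2 1 1 2 2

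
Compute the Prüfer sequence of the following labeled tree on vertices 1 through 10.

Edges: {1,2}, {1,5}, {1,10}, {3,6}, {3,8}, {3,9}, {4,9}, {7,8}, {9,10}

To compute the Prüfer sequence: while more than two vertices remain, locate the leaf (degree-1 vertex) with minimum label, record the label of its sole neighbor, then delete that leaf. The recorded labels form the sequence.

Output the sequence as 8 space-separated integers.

Answer: 1 9 1 10 3 8 3 9

Derivation:
Step 1: leaves = {2,4,5,6,7}. Remove smallest leaf 2, emit neighbor 1.
Step 2: leaves = {4,5,6,7}. Remove smallest leaf 4, emit neighbor 9.
Step 3: leaves = {5,6,7}. Remove smallest leaf 5, emit neighbor 1.
Step 4: leaves = {1,6,7}. Remove smallest leaf 1, emit neighbor 10.
Step 5: leaves = {6,7,10}. Remove smallest leaf 6, emit neighbor 3.
Step 6: leaves = {7,10}. Remove smallest leaf 7, emit neighbor 8.
Step 7: leaves = {8,10}. Remove smallest leaf 8, emit neighbor 3.
Step 8: leaves = {3,10}. Remove smallest leaf 3, emit neighbor 9.
Done: 2 vertices remain (9, 10). Sequence = [1 9 1 10 3 8 3 9]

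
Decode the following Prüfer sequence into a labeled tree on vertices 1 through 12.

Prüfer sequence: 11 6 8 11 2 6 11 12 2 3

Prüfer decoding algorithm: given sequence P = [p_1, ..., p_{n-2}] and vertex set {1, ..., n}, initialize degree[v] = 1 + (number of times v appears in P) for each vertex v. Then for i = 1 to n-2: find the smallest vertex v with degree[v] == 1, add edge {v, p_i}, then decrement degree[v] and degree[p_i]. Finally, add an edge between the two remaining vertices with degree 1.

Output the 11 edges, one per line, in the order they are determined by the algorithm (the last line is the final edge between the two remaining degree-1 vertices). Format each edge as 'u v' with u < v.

Initial degrees: {1:1, 2:3, 3:2, 4:1, 5:1, 6:3, 7:1, 8:2, 9:1, 10:1, 11:4, 12:2}
Step 1: smallest deg-1 vertex = 1, p_1 = 11. Add edge {1,11}. Now deg[1]=0, deg[11]=3.
Step 2: smallest deg-1 vertex = 4, p_2 = 6. Add edge {4,6}. Now deg[4]=0, deg[6]=2.
Step 3: smallest deg-1 vertex = 5, p_3 = 8. Add edge {5,8}. Now deg[5]=0, deg[8]=1.
Step 4: smallest deg-1 vertex = 7, p_4 = 11. Add edge {7,11}. Now deg[7]=0, deg[11]=2.
Step 5: smallest deg-1 vertex = 8, p_5 = 2. Add edge {2,8}. Now deg[8]=0, deg[2]=2.
Step 6: smallest deg-1 vertex = 9, p_6 = 6. Add edge {6,9}. Now deg[9]=0, deg[6]=1.
Step 7: smallest deg-1 vertex = 6, p_7 = 11. Add edge {6,11}. Now deg[6]=0, deg[11]=1.
Step 8: smallest deg-1 vertex = 10, p_8 = 12. Add edge {10,12}. Now deg[10]=0, deg[12]=1.
Step 9: smallest deg-1 vertex = 11, p_9 = 2. Add edge {2,11}. Now deg[11]=0, deg[2]=1.
Step 10: smallest deg-1 vertex = 2, p_10 = 3. Add edge {2,3}. Now deg[2]=0, deg[3]=1.
Final: two remaining deg-1 vertices are 3, 12. Add edge {3,12}.

Answer: 1 11
4 6
5 8
7 11
2 8
6 9
6 11
10 12
2 11
2 3
3 12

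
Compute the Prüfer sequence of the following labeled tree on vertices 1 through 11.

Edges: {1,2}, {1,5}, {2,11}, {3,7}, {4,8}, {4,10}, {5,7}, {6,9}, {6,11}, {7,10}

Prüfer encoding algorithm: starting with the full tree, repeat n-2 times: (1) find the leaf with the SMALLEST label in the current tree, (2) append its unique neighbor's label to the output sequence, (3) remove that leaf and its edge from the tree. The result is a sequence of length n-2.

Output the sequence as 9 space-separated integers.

Answer: 7 4 10 6 11 7 5 1 2

Derivation:
Step 1: leaves = {3,8,9}. Remove smallest leaf 3, emit neighbor 7.
Step 2: leaves = {8,9}. Remove smallest leaf 8, emit neighbor 4.
Step 3: leaves = {4,9}. Remove smallest leaf 4, emit neighbor 10.
Step 4: leaves = {9,10}. Remove smallest leaf 9, emit neighbor 6.
Step 5: leaves = {6,10}. Remove smallest leaf 6, emit neighbor 11.
Step 6: leaves = {10,11}. Remove smallest leaf 10, emit neighbor 7.
Step 7: leaves = {7,11}. Remove smallest leaf 7, emit neighbor 5.
Step 8: leaves = {5,11}. Remove smallest leaf 5, emit neighbor 1.
Step 9: leaves = {1,11}. Remove smallest leaf 1, emit neighbor 2.
Done: 2 vertices remain (2, 11). Sequence = [7 4 10 6 11 7 5 1 2]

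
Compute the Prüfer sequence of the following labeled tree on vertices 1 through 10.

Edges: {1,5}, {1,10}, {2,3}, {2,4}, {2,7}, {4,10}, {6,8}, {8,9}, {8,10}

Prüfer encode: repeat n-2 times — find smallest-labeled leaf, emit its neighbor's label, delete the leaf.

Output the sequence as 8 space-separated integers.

Answer: 2 1 10 8 2 4 10 8

Derivation:
Step 1: leaves = {3,5,6,7,9}. Remove smallest leaf 3, emit neighbor 2.
Step 2: leaves = {5,6,7,9}. Remove smallest leaf 5, emit neighbor 1.
Step 3: leaves = {1,6,7,9}. Remove smallest leaf 1, emit neighbor 10.
Step 4: leaves = {6,7,9}. Remove smallest leaf 6, emit neighbor 8.
Step 5: leaves = {7,9}. Remove smallest leaf 7, emit neighbor 2.
Step 6: leaves = {2,9}. Remove smallest leaf 2, emit neighbor 4.
Step 7: leaves = {4,9}. Remove smallest leaf 4, emit neighbor 10.
Step 8: leaves = {9,10}. Remove smallest leaf 9, emit neighbor 8.
Done: 2 vertices remain (8, 10). Sequence = [2 1 10 8 2 4 10 8]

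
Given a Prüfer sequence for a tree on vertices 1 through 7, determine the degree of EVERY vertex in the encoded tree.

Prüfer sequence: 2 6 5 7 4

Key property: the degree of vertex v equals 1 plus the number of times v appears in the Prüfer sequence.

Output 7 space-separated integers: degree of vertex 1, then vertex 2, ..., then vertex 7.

Answer: 1 2 1 2 2 2 2

Derivation:
p_1 = 2: count[2] becomes 1
p_2 = 6: count[6] becomes 1
p_3 = 5: count[5] becomes 1
p_4 = 7: count[7] becomes 1
p_5 = 4: count[4] becomes 1
Degrees (1 + count): deg[1]=1+0=1, deg[2]=1+1=2, deg[3]=1+0=1, deg[4]=1+1=2, deg[5]=1+1=2, deg[6]=1+1=2, deg[7]=1+1=2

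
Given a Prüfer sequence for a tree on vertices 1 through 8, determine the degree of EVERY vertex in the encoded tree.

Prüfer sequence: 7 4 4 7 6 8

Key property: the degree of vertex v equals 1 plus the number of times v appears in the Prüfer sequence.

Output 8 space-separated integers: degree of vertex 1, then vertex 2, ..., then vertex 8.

Answer: 1 1 1 3 1 2 3 2

Derivation:
p_1 = 7: count[7] becomes 1
p_2 = 4: count[4] becomes 1
p_3 = 4: count[4] becomes 2
p_4 = 7: count[7] becomes 2
p_5 = 6: count[6] becomes 1
p_6 = 8: count[8] becomes 1
Degrees (1 + count): deg[1]=1+0=1, deg[2]=1+0=1, deg[3]=1+0=1, deg[4]=1+2=3, deg[5]=1+0=1, deg[6]=1+1=2, deg[7]=1+2=3, deg[8]=1+1=2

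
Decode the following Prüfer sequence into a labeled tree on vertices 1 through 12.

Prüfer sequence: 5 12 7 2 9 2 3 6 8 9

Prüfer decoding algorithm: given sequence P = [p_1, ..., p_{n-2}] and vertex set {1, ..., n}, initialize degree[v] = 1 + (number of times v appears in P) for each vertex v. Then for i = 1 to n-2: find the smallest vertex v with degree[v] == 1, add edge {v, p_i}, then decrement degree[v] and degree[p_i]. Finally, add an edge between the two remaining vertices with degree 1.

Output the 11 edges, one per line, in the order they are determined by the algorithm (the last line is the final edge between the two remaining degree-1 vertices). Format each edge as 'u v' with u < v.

Initial degrees: {1:1, 2:3, 3:2, 4:1, 5:2, 6:2, 7:2, 8:2, 9:3, 10:1, 11:1, 12:2}
Step 1: smallest deg-1 vertex = 1, p_1 = 5. Add edge {1,5}. Now deg[1]=0, deg[5]=1.
Step 2: smallest deg-1 vertex = 4, p_2 = 12. Add edge {4,12}. Now deg[4]=0, deg[12]=1.
Step 3: smallest deg-1 vertex = 5, p_3 = 7. Add edge {5,7}. Now deg[5]=0, deg[7]=1.
Step 4: smallest deg-1 vertex = 7, p_4 = 2. Add edge {2,7}. Now deg[7]=0, deg[2]=2.
Step 5: smallest deg-1 vertex = 10, p_5 = 9. Add edge {9,10}. Now deg[10]=0, deg[9]=2.
Step 6: smallest deg-1 vertex = 11, p_6 = 2. Add edge {2,11}. Now deg[11]=0, deg[2]=1.
Step 7: smallest deg-1 vertex = 2, p_7 = 3. Add edge {2,3}. Now deg[2]=0, deg[3]=1.
Step 8: smallest deg-1 vertex = 3, p_8 = 6. Add edge {3,6}. Now deg[3]=0, deg[6]=1.
Step 9: smallest deg-1 vertex = 6, p_9 = 8. Add edge {6,8}. Now deg[6]=0, deg[8]=1.
Step 10: smallest deg-1 vertex = 8, p_10 = 9. Add edge {8,9}. Now deg[8]=0, deg[9]=1.
Final: two remaining deg-1 vertices are 9, 12. Add edge {9,12}.

Answer: 1 5
4 12
5 7
2 7
9 10
2 11
2 3
3 6
6 8
8 9
9 12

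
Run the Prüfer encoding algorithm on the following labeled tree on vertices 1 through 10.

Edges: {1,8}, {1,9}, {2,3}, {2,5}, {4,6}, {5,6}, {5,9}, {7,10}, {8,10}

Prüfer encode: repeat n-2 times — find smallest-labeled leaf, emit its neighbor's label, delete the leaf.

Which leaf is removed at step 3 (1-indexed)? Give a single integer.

Step 1: current leaves = {3,4,7}. Remove leaf 3 (neighbor: 2).
Step 2: current leaves = {2,4,7}. Remove leaf 2 (neighbor: 5).
Step 3: current leaves = {4,7}. Remove leaf 4 (neighbor: 6).

Answer: 4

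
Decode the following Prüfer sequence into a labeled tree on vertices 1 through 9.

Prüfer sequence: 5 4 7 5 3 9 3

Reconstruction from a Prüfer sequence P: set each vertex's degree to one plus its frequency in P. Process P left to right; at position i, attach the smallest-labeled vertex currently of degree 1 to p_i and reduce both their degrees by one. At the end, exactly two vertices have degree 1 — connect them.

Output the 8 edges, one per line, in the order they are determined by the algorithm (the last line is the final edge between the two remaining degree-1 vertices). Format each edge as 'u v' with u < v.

Initial degrees: {1:1, 2:1, 3:3, 4:2, 5:3, 6:1, 7:2, 8:1, 9:2}
Step 1: smallest deg-1 vertex = 1, p_1 = 5. Add edge {1,5}. Now deg[1]=0, deg[5]=2.
Step 2: smallest deg-1 vertex = 2, p_2 = 4. Add edge {2,4}. Now deg[2]=0, deg[4]=1.
Step 3: smallest deg-1 vertex = 4, p_3 = 7. Add edge {4,7}. Now deg[4]=0, deg[7]=1.
Step 4: smallest deg-1 vertex = 6, p_4 = 5. Add edge {5,6}. Now deg[6]=0, deg[5]=1.
Step 5: smallest deg-1 vertex = 5, p_5 = 3. Add edge {3,5}. Now deg[5]=0, deg[3]=2.
Step 6: smallest deg-1 vertex = 7, p_6 = 9. Add edge {7,9}. Now deg[7]=0, deg[9]=1.
Step 7: smallest deg-1 vertex = 8, p_7 = 3. Add edge {3,8}. Now deg[8]=0, deg[3]=1.
Final: two remaining deg-1 vertices are 3, 9. Add edge {3,9}.

Answer: 1 5
2 4
4 7
5 6
3 5
7 9
3 8
3 9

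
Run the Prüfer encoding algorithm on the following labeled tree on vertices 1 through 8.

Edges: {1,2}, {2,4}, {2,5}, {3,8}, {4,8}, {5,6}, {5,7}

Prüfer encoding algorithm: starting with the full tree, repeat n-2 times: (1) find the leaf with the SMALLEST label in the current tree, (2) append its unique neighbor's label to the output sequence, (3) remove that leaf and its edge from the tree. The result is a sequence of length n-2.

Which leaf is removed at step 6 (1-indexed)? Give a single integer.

Step 1: current leaves = {1,3,6,7}. Remove leaf 1 (neighbor: 2).
Step 2: current leaves = {3,6,7}. Remove leaf 3 (neighbor: 8).
Step 3: current leaves = {6,7,8}. Remove leaf 6 (neighbor: 5).
Step 4: current leaves = {7,8}. Remove leaf 7 (neighbor: 5).
Step 5: current leaves = {5,8}. Remove leaf 5 (neighbor: 2).
Step 6: current leaves = {2,8}. Remove leaf 2 (neighbor: 4).

Answer: 2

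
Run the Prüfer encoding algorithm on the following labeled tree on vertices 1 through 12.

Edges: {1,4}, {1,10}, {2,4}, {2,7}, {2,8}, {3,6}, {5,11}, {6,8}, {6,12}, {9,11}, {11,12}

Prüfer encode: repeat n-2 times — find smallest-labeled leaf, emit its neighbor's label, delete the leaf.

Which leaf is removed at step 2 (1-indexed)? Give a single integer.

Step 1: current leaves = {3,5,7,9,10}. Remove leaf 3 (neighbor: 6).
Step 2: current leaves = {5,7,9,10}. Remove leaf 5 (neighbor: 11).

Answer: 5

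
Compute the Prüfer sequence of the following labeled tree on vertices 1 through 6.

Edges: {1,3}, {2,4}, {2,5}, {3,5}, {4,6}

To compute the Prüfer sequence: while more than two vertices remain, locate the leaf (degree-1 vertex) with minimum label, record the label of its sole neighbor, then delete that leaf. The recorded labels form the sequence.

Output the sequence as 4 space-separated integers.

Answer: 3 5 2 4

Derivation:
Step 1: leaves = {1,6}. Remove smallest leaf 1, emit neighbor 3.
Step 2: leaves = {3,6}. Remove smallest leaf 3, emit neighbor 5.
Step 3: leaves = {5,6}. Remove smallest leaf 5, emit neighbor 2.
Step 4: leaves = {2,6}. Remove smallest leaf 2, emit neighbor 4.
Done: 2 vertices remain (4, 6). Sequence = [3 5 2 4]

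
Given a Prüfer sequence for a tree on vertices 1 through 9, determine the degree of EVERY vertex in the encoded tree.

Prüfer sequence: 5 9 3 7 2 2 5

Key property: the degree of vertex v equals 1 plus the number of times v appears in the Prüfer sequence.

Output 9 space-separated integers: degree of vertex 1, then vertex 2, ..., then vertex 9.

Answer: 1 3 2 1 3 1 2 1 2

Derivation:
p_1 = 5: count[5] becomes 1
p_2 = 9: count[9] becomes 1
p_3 = 3: count[3] becomes 1
p_4 = 7: count[7] becomes 1
p_5 = 2: count[2] becomes 1
p_6 = 2: count[2] becomes 2
p_7 = 5: count[5] becomes 2
Degrees (1 + count): deg[1]=1+0=1, deg[2]=1+2=3, deg[3]=1+1=2, deg[4]=1+0=1, deg[5]=1+2=3, deg[6]=1+0=1, deg[7]=1+1=2, deg[8]=1+0=1, deg[9]=1+1=2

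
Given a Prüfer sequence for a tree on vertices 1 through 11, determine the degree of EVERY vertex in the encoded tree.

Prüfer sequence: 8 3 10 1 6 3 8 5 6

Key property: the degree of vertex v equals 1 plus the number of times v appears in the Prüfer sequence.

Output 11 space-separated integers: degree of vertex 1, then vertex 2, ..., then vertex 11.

Answer: 2 1 3 1 2 3 1 3 1 2 1

Derivation:
p_1 = 8: count[8] becomes 1
p_2 = 3: count[3] becomes 1
p_3 = 10: count[10] becomes 1
p_4 = 1: count[1] becomes 1
p_5 = 6: count[6] becomes 1
p_6 = 3: count[3] becomes 2
p_7 = 8: count[8] becomes 2
p_8 = 5: count[5] becomes 1
p_9 = 6: count[6] becomes 2
Degrees (1 + count): deg[1]=1+1=2, deg[2]=1+0=1, deg[3]=1+2=3, deg[4]=1+0=1, deg[5]=1+1=2, deg[6]=1+2=3, deg[7]=1+0=1, deg[8]=1+2=3, deg[9]=1+0=1, deg[10]=1+1=2, deg[11]=1+0=1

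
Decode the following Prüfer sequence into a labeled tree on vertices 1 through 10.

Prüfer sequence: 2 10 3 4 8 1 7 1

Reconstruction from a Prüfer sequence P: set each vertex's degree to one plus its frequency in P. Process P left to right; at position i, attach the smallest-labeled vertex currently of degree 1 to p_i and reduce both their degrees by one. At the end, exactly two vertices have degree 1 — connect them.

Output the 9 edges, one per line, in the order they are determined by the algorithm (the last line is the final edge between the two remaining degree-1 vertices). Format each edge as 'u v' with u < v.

Initial degrees: {1:3, 2:2, 3:2, 4:2, 5:1, 6:1, 7:2, 8:2, 9:1, 10:2}
Step 1: smallest deg-1 vertex = 5, p_1 = 2. Add edge {2,5}. Now deg[5]=0, deg[2]=1.
Step 2: smallest deg-1 vertex = 2, p_2 = 10. Add edge {2,10}. Now deg[2]=0, deg[10]=1.
Step 3: smallest deg-1 vertex = 6, p_3 = 3. Add edge {3,6}. Now deg[6]=0, deg[3]=1.
Step 4: smallest deg-1 vertex = 3, p_4 = 4. Add edge {3,4}. Now deg[3]=0, deg[4]=1.
Step 5: smallest deg-1 vertex = 4, p_5 = 8. Add edge {4,8}. Now deg[4]=0, deg[8]=1.
Step 6: smallest deg-1 vertex = 8, p_6 = 1. Add edge {1,8}. Now deg[8]=0, deg[1]=2.
Step 7: smallest deg-1 vertex = 9, p_7 = 7. Add edge {7,9}. Now deg[9]=0, deg[7]=1.
Step 8: smallest deg-1 vertex = 7, p_8 = 1. Add edge {1,7}. Now deg[7]=0, deg[1]=1.
Final: two remaining deg-1 vertices are 1, 10. Add edge {1,10}.

Answer: 2 5
2 10
3 6
3 4
4 8
1 8
7 9
1 7
1 10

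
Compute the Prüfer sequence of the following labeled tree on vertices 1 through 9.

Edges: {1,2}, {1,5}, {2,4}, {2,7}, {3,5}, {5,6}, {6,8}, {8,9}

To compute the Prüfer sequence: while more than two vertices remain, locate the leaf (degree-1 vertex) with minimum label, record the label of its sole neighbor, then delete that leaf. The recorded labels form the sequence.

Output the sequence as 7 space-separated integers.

Answer: 5 2 2 1 5 6 8

Derivation:
Step 1: leaves = {3,4,7,9}. Remove smallest leaf 3, emit neighbor 5.
Step 2: leaves = {4,7,9}. Remove smallest leaf 4, emit neighbor 2.
Step 3: leaves = {7,9}. Remove smallest leaf 7, emit neighbor 2.
Step 4: leaves = {2,9}. Remove smallest leaf 2, emit neighbor 1.
Step 5: leaves = {1,9}. Remove smallest leaf 1, emit neighbor 5.
Step 6: leaves = {5,9}. Remove smallest leaf 5, emit neighbor 6.
Step 7: leaves = {6,9}. Remove smallest leaf 6, emit neighbor 8.
Done: 2 vertices remain (8, 9). Sequence = [5 2 2 1 5 6 8]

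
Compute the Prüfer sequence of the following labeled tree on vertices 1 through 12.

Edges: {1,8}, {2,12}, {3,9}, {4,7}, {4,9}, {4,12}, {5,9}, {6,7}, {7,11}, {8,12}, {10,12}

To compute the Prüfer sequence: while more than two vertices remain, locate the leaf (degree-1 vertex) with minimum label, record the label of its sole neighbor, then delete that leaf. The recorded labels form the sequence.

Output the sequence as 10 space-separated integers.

Step 1: leaves = {1,2,3,5,6,10,11}. Remove smallest leaf 1, emit neighbor 8.
Step 2: leaves = {2,3,5,6,8,10,11}. Remove smallest leaf 2, emit neighbor 12.
Step 3: leaves = {3,5,6,8,10,11}. Remove smallest leaf 3, emit neighbor 9.
Step 4: leaves = {5,6,8,10,11}. Remove smallest leaf 5, emit neighbor 9.
Step 5: leaves = {6,8,9,10,11}. Remove smallest leaf 6, emit neighbor 7.
Step 6: leaves = {8,9,10,11}. Remove smallest leaf 8, emit neighbor 12.
Step 7: leaves = {9,10,11}. Remove smallest leaf 9, emit neighbor 4.
Step 8: leaves = {10,11}. Remove smallest leaf 10, emit neighbor 12.
Step 9: leaves = {11,12}. Remove smallest leaf 11, emit neighbor 7.
Step 10: leaves = {7,12}. Remove smallest leaf 7, emit neighbor 4.
Done: 2 vertices remain (4, 12). Sequence = [8 12 9 9 7 12 4 12 7 4]

Answer: 8 12 9 9 7 12 4 12 7 4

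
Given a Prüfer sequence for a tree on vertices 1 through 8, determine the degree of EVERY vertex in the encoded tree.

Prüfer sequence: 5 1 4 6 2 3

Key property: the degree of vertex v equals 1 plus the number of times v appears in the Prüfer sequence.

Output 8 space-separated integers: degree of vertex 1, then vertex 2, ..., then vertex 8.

p_1 = 5: count[5] becomes 1
p_2 = 1: count[1] becomes 1
p_3 = 4: count[4] becomes 1
p_4 = 6: count[6] becomes 1
p_5 = 2: count[2] becomes 1
p_6 = 3: count[3] becomes 1
Degrees (1 + count): deg[1]=1+1=2, deg[2]=1+1=2, deg[3]=1+1=2, deg[4]=1+1=2, deg[5]=1+1=2, deg[6]=1+1=2, deg[7]=1+0=1, deg[8]=1+0=1

Answer: 2 2 2 2 2 2 1 1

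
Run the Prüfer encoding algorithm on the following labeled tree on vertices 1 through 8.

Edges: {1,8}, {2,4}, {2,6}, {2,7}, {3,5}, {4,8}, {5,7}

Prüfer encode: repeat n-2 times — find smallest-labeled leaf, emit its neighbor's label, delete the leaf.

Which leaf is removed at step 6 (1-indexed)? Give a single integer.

Step 1: current leaves = {1,3,6}. Remove leaf 1 (neighbor: 8).
Step 2: current leaves = {3,6,8}. Remove leaf 3 (neighbor: 5).
Step 3: current leaves = {5,6,8}. Remove leaf 5 (neighbor: 7).
Step 4: current leaves = {6,7,8}. Remove leaf 6 (neighbor: 2).
Step 5: current leaves = {7,8}. Remove leaf 7 (neighbor: 2).
Step 6: current leaves = {2,8}. Remove leaf 2 (neighbor: 4).

Answer: 2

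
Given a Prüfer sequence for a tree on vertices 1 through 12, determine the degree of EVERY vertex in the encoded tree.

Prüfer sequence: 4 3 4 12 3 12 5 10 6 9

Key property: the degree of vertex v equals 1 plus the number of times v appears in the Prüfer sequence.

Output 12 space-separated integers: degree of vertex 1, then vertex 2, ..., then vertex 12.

p_1 = 4: count[4] becomes 1
p_2 = 3: count[3] becomes 1
p_3 = 4: count[4] becomes 2
p_4 = 12: count[12] becomes 1
p_5 = 3: count[3] becomes 2
p_6 = 12: count[12] becomes 2
p_7 = 5: count[5] becomes 1
p_8 = 10: count[10] becomes 1
p_9 = 6: count[6] becomes 1
p_10 = 9: count[9] becomes 1
Degrees (1 + count): deg[1]=1+0=1, deg[2]=1+0=1, deg[3]=1+2=3, deg[4]=1+2=3, deg[5]=1+1=2, deg[6]=1+1=2, deg[7]=1+0=1, deg[8]=1+0=1, deg[9]=1+1=2, deg[10]=1+1=2, deg[11]=1+0=1, deg[12]=1+2=3

Answer: 1 1 3 3 2 2 1 1 2 2 1 3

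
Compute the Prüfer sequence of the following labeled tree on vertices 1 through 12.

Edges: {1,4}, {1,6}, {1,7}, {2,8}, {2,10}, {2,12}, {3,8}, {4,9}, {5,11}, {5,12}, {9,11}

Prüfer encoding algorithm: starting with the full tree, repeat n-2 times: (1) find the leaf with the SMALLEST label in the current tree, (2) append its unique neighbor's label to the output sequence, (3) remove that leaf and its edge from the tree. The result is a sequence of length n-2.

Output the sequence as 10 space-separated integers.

Answer: 8 1 1 4 9 2 11 2 12 5

Derivation:
Step 1: leaves = {3,6,7,10}. Remove smallest leaf 3, emit neighbor 8.
Step 2: leaves = {6,7,8,10}. Remove smallest leaf 6, emit neighbor 1.
Step 3: leaves = {7,8,10}. Remove smallest leaf 7, emit neighbor 1.
Step 4: leaves = {1,8,10}. Remove smallest leaf 1, emit neighbor 4.
Step 5: leaves = {4,8,10}. Remove smallest leaf 4, emit neighbor 9.
Step 6: leaves = {8,9,10}. Remove smallest leaf 8, emit neighbor 2.
Step 7: leaves = {9,10}. Remove smallest leaf 9, emit neighbor 11.
Step 8: leaves = {10,11}. Remove smallest leaf 10, emit neighbor 2.
Step 9: leaves = {2,11}. Remove smallest leaf 2, emit neighbor 12.
Step 10: leaves = {11,12}. Remove smallest leaf 11, emit neighbor 5.
Done: 2 vertices remain (5, 12). Sequence = [8 1 1 4 9 2 11 2 12 5]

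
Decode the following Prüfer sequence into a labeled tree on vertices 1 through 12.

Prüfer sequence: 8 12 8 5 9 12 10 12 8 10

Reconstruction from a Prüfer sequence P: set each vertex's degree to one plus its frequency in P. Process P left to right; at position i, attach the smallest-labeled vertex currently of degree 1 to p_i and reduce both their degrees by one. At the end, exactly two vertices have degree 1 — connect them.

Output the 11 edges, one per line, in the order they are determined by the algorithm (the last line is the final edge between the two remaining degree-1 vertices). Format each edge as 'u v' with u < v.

Initial degrees: {1:1, 2:1, 3:1, 4:1, 5:2, 6:1, 7:1, 8:4, 9:2, 10:3, 11:1, 12:4}
Step 1: smallest deg-1 vertex = 1, p_1 = 8. Add edge {1,8}. Now deg[1]=0, deg[8]=3.
Step 2: smallest deg-1 vertex = 2, p_2 = 12. Add edge {2,12}. Now deg[2]=0, deg[12]=3.
Step 3: smallest deg-1 vertex = 3, p_3 = 8. Add edge {3,8}. Now deg[3]=0, deg[8]=2.
Step 4: smallest deg-1 vertex = 4, p_4 = 5. Add edge {4,5}. Now deg[4]=0, deg[5]=1.
Step 5: smallest deg-1 vertex = 5, p_5 = 9. Add edge {5,9}. Now deg[5]=0, deg[9]=1.
Step 6: smallest deg-1 vertex = 6, p_6 = 12. Add edge {6,12}. Now deg[6]=0, deg[12]=2.
Step 7: smallest deg-1 vertex = 7, p_7 = 10. Add edge {7,10}. Now deg[7]=0, deg[10]=2.
Step 8: smallest deg-1 vertex = 9, p_8 = 12. Add edge {9,12}. Now deg[9]=0, deg[12]=1.
Step 9: smallest deg-1 vertex = 11, p_9 = 8. Add edge {8,11}. Now deg[11]=0, deg[8]=1.
Step 10: smallest deg-1 vertex = 8, p_10 = 10. Add edge {8,10}. Now deg[8]=0, deg[10]=1.
Final: two remaining deg-1 vertices are 10, 12. Add edge {10,12}.

Answer: 1 8
2 12
3 8
4 5
5 9
6 12
7 10
9 12
8 11
8 10
10 12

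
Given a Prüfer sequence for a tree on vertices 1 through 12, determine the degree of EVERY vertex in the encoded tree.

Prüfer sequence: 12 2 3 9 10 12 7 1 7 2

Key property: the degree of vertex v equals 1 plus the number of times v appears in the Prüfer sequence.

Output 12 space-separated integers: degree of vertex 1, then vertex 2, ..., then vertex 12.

Answer: 2 3 2 1 1 1 3 1 2 2 1 3

Derivation:
p_1 = 12: count[12] becomes 1
p_2 = 2: count[2] becomes 1
p_3 = 3: count[3] becomes 1
p_4 = 9: count[9] becomes 1
p_5 = 10: count[10] becomes 1
p_6 = 12: count[12] becomes 2
p_7 = 7: count[7] becomes 1
p_8 = 1: count[1] becomes 1
p_9 = 7: count[7] becomes 2
p_10 = 2: count[2] becomes 2
Degrees (1 + count): deg[1]=1+1=2, deg[2]=1+2=3, deg[3]=1+1=2, deg[4]=1+0=1, deg[5]=1+0=1, deg[6]=1+0=1, deg[7]=1+2=3, deg[8]=1+0=1, deg[9]=1+1=2, deg[10]=1+1=2, deg[11]=1+0=1, deg[12]=1+2=3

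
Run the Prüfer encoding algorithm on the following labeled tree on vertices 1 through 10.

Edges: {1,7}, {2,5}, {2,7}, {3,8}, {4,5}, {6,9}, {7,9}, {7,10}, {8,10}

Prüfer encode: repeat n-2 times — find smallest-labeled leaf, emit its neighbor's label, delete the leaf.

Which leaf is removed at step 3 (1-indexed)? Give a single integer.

Step 1: current leaves = {1,3,4,6}. Remove leaf 1 (neighbor: 7).
Step 2: current leaves = {3,4,6}. Remove leaf 3 (neighbor: 8).
Step 3: current leaves = {4,6,8}. Remove leaf 4 (neighbor: 5).

Answer: 4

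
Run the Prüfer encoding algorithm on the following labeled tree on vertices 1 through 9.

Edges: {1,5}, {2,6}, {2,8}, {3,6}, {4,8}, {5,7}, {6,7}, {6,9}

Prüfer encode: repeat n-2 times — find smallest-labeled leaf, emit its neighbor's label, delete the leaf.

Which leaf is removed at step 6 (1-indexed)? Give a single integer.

Answer: 8

Derivation:
Step 1: current leaves = {1,3,4,9}. Remove leaf 1 (neighbor: 5).
Step 2: current leaves = {3,4,5,9}. Remove leaf 3 (neighbor: 6).
Step 3: current leaves = {4,5,9}. Remove leaf 4 (neighbor: 8).
Step 4: current leaves = {5,8,9}. Remove leaf 5 (neighbor: 7).
Step 5: current leaves = {7,8,9}. Remove leaf 7 (neighbor: 6).
Step 6: current leaves = {8,9}. Remove leaf 8 (neighbor: 2).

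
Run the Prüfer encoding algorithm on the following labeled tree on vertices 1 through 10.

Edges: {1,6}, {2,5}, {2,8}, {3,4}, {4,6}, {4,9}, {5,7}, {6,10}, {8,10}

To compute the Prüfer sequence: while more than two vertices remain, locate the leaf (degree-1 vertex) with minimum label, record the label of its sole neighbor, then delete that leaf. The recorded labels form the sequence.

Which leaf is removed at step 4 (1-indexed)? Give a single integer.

Answer: 5

Derivation:
Step 1: current leaves = {1,3,7,9}. Remove leaf 1 (neighbor: 6).
Step 2: current leaves = {3,7,9}. Remove leaf 3 (neighbor: 4).
Step 3: current leaves = {7,9}. Remove leaf 7 (neighbor: 5).
Step 4: current leaves = {5,9}. Remove leaf 5 (neighbor: 2).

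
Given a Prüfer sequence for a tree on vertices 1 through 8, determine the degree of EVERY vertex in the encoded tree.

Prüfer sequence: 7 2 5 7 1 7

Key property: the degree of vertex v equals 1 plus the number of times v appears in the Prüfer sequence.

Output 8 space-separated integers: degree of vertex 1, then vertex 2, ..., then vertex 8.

Answer: 2 2 1 1 2 1 4 1

Derivation:
p_1 = 7: count[7] becomes 1
p_2 = 2: count[2] becomes 1
p_3 = 5: count[5] becomes 1
p_4 = 7: count[7] becomes 2
p_5 = 1: count[1] becomes 1
p_6 = 7: count[7] becomes 3
Degrees (1 + count): deg[1]=1+1=2, deg[2]=1+1=2, deg[3]=1+0=1, deg[4]=1+0=1, deg[5]=1+1=2, deg[6]=1+0=1, deg[7]=1+3=4, deg[8]=1+0=1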